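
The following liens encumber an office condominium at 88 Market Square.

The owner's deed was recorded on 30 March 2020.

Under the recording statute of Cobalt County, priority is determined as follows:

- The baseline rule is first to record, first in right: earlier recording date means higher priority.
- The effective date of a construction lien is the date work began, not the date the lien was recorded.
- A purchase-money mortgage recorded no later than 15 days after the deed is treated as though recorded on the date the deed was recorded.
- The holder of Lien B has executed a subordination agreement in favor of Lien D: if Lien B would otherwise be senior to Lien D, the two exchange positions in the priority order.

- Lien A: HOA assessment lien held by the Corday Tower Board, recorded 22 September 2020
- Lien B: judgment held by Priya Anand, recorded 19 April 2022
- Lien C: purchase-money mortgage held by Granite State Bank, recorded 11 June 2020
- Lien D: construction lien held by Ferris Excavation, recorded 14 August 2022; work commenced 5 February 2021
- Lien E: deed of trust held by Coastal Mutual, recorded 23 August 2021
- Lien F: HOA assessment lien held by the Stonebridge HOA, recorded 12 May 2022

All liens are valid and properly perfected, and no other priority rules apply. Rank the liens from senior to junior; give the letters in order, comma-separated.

Effective dates after the stated exceptions: C was recorded 73 days after the deed — beyond 15 days — so no relation-back applies; D's effective date is 5 February 2021, when work began.
Sorted by effective date: C (11 June 2020), A (22 September 2020), D (5 February 2021), E (23 August 2021), B (19 April 2022), F (12 May 2022).
B already ranks below D; the subordination has no effect.

C, A, D, E, B, F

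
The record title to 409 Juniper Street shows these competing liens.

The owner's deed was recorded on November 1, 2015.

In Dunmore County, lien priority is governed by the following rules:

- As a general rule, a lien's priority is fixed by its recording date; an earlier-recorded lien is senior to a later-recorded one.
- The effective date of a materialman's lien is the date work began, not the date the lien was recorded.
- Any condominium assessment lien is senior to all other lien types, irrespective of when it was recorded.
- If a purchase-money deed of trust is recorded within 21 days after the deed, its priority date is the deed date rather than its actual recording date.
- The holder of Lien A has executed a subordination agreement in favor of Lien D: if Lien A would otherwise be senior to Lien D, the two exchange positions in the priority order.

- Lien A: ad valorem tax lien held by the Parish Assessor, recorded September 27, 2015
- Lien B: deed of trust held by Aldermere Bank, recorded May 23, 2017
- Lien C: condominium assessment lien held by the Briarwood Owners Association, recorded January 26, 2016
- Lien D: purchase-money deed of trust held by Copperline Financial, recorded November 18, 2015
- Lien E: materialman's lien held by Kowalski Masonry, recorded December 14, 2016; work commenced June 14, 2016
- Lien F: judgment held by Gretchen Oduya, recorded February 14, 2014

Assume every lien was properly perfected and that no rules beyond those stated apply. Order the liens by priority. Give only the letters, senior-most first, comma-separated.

C, F, D, A, E, B

Effective dates after the stated exceptions: D relates back to the deed date November 1, 2015; E is treated as recorded June 14, 2016, the work-commencement date.
C is a condominium assessment lien and takes priority over every other lien.
The other liens, earliest effective date first: F (February 14, 2014), A (September 27, 2015), D (November 1, 2015), E (June 14, 2016), B (May 23, 2017).
The subordination applies — A was senior to D — so A and D swap.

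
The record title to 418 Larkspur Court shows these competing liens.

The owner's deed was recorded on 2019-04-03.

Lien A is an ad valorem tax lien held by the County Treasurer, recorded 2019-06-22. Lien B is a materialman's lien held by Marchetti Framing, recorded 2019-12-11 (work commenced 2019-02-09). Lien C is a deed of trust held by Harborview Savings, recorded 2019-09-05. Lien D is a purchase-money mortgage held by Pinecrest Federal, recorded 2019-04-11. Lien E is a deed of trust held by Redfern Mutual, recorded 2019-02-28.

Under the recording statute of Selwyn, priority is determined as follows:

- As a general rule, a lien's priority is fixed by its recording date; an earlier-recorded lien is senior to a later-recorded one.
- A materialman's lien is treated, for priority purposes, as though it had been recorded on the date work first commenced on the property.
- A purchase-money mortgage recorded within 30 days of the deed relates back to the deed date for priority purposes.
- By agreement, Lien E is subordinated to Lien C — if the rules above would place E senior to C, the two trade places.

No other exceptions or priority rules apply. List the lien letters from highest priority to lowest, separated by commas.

Effective dates: B is treated as recorded 2019-02-09, the work-commencement date; D's effective date is the deed date, 2019-04-03.
By effective date: B (2019-02-09), E (2019-02-28), D (2019-04-03), A (2019-06-22), C (2019-09-05).
Because E would otherwise rank above C, the subordination swaps them.

B, C, D, A, E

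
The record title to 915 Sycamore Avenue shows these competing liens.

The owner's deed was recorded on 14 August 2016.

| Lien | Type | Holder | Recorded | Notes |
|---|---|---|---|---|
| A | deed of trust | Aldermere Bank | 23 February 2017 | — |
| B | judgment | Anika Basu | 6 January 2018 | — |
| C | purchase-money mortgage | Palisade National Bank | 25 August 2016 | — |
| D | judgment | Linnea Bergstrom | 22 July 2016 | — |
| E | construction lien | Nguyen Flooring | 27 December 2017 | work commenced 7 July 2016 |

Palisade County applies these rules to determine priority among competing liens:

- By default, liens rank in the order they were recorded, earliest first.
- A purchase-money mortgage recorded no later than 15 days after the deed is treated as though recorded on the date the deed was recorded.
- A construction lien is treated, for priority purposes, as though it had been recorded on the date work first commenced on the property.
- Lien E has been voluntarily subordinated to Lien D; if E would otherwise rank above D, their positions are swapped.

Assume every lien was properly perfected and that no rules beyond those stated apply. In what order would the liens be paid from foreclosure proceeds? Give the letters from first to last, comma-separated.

Adjusting effective dates: C's effective date is the deed date, 14 August 2016; E's effective date is 7 July 2016, when work began.
By effective date: E (7 July 2016), D (22 July 2016), C (14 August 2016), A (23 February 2017), B (6 January 2018).
E would otherwise be senior to D, so under the subordination agreement E and D exchange positions.

D, E, C, A, B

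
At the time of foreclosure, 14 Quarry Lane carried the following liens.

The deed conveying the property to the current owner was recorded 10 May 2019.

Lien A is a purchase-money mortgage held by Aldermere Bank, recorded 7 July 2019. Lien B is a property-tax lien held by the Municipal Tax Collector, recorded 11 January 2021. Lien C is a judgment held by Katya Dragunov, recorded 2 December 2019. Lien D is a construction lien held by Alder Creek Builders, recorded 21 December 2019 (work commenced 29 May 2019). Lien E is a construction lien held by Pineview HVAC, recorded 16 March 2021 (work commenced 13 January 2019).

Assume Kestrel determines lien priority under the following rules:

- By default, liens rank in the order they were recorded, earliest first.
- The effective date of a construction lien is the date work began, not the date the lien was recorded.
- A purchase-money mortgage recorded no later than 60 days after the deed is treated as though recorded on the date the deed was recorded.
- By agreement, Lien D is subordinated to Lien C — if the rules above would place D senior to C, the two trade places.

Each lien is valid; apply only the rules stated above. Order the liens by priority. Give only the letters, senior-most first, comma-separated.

Effective dates after the stated exceptions: A was recorded within the 60-day window, so its effective date is the deed date 10 May 2019; D is treated as recorded 29 May 2019, the work-commencement date; E's effective date is 13 January 2019, when work began.
By effective date: E (13 January 2019), A (10 May 2019), D (29 May 2019), C (2 December 2019), B (11 January 2021).
D is senior to C before the subordination, so the two trade places.

E, A, C, D, B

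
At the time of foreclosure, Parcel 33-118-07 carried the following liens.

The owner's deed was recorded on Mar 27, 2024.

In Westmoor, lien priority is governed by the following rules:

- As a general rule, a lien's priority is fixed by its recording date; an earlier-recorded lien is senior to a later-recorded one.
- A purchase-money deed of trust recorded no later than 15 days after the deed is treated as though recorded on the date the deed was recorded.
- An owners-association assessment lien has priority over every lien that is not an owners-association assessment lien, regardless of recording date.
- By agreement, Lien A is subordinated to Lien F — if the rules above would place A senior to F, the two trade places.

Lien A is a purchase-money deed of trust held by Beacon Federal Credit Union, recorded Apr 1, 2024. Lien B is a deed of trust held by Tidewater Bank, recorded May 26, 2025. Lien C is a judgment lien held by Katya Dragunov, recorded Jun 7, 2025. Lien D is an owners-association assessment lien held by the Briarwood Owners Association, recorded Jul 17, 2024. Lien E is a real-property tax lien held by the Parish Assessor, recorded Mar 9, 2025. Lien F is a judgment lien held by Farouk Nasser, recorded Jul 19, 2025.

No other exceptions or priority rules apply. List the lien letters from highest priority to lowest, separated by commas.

D, F, E, B, C, A

Effective dates after the stated exceptions: A relates back to the deed date Mar 27, 2024.
D is an owners-association assessment lien, so it outranks all other liens regardless of date.
Remaining liens by effective date: A (Mar 27, 2024), E (Mar 9, 2025), B (May 26, 2025), C (Jun 7, 2025), F (Jul 19, 2025).
Because A would otherwise rank above F, the subordination swaps them.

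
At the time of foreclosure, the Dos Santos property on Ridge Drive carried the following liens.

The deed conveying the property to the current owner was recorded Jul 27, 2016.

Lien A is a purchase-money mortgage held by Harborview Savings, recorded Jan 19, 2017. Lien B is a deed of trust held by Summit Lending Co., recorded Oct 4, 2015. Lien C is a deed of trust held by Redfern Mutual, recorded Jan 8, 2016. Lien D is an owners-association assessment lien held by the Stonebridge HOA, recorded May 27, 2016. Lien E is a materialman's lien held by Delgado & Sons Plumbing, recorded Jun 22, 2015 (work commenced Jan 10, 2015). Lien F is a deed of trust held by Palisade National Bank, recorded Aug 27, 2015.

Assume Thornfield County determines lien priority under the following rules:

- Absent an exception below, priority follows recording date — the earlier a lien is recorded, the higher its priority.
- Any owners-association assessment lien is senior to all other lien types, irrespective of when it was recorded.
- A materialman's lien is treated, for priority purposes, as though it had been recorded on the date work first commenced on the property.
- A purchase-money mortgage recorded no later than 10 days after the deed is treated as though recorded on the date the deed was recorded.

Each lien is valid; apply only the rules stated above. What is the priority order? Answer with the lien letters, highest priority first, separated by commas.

D, E, F, B, C, A

Effective dates: A was recorded 176 days after the deed — beyond 10 days — so no relation-back applies; E's effective date is Jan 10, 2015, when work began.
D is an owners-association assessment lien, so it outranks all other liens regardless of date.
The other liens, earliest effective date first: E (Jan 10, 2015), F (Aug 27, 2015), B (Oct 4, 2015), C (Jan 8, 2016), A (Jan 19, 2017).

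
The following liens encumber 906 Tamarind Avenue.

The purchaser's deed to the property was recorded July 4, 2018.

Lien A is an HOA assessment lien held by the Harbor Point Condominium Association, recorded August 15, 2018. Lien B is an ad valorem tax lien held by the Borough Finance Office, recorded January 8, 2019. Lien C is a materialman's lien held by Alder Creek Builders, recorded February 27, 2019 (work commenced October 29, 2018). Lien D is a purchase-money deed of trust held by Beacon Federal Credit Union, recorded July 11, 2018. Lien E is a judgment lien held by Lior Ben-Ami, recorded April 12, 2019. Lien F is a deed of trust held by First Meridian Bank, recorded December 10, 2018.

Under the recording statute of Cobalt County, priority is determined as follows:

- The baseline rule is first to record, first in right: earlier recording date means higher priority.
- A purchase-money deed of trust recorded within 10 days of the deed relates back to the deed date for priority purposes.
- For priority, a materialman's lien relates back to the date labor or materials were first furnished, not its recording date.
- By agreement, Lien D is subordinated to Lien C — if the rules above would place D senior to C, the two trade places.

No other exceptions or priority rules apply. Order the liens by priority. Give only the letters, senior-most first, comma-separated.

C, A, D, F, B, E

Adjusting effective dates: C is treated as recorded October 29, 2018, the work-commencement date; D relates back to the deed date July 4, 2018.
Sorted by effective date: D (July 4, 2018), A (August 15, 2018), C (October 29, 2018), F (December 10, 2018), B (January 8, 2019), E (April 12, 2019).
Because D would otherwise rank above C, the subordination swaps them.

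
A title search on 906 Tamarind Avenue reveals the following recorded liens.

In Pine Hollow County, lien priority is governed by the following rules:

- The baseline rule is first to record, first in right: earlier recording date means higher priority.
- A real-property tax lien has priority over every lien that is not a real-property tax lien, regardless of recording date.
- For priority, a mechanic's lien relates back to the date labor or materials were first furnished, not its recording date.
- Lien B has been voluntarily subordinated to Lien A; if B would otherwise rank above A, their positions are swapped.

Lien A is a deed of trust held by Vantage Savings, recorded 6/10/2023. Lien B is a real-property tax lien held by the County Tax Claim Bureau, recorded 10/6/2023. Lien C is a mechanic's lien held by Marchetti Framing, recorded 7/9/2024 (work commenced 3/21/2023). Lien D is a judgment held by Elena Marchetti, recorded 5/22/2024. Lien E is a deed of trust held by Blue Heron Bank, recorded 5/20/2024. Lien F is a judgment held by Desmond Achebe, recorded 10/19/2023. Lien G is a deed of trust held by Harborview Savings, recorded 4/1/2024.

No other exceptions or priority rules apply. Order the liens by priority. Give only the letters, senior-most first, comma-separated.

Effective dates: C relates back to 3/21/2023 (work commenced).
As a real-property tax lien, B is senior to every other lien.
Ordering the rest by effective date: C (3/21/2023), A (6/10/2023), F (10/19/2023), G (4/1/2024), E (5/20/2024), D (5/22/2024).
B would otherwise be senior to A, so under the subordination agreement B and A exchange positions.

A, C, B, F, G, E, D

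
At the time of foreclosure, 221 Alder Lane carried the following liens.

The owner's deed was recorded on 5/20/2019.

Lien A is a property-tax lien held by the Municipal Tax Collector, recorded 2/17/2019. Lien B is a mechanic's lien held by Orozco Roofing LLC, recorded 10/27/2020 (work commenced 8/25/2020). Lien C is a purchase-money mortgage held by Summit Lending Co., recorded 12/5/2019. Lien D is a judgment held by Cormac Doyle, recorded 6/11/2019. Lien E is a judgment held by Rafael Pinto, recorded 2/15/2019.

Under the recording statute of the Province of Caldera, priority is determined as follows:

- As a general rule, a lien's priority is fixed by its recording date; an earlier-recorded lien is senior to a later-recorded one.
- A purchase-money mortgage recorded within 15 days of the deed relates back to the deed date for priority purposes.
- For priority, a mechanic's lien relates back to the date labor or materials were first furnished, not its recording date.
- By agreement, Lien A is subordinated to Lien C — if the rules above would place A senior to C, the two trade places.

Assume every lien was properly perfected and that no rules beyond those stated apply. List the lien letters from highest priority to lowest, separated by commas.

E, C, D, A, B

First, effective dates: B relates back to 8/25/2020 (work commenced); C was recorded 199 days after the deed — beyond 15 days — so no relation-back applies.
By effective date: E (2/15/2019), A (2/17/2019), D (6/11/2019), C (12/5/2019), B (8/25/2020).
Because A would otherwise rank above C, the subordination swaps them.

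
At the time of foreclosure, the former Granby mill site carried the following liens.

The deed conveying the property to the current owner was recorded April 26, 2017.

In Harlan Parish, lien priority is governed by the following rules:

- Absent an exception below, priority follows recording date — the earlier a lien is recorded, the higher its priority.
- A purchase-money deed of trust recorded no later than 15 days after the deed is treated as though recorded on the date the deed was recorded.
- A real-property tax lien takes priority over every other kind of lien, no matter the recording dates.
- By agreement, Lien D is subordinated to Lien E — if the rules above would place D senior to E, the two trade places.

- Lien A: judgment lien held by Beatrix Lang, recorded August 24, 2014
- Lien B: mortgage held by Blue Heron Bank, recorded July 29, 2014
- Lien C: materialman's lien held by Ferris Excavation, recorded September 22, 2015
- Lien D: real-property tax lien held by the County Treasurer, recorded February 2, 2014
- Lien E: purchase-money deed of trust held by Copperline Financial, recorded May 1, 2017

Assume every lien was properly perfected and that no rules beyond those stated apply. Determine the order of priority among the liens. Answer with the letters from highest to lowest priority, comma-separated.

E, B, A, C, D

Adjusting effective dates: E was recorded within the 15-day window, so its effective date is the deed date April 26, 2017.
D, as a real-property tax lien, has superpriority and ranks first.
The other liens, earliest effective date first: B (July 29, 2014), A (August 24, 2014), C (September 22, 2015), E (April 26, 2017).
D is senior to E before the subordination, so the two trade places.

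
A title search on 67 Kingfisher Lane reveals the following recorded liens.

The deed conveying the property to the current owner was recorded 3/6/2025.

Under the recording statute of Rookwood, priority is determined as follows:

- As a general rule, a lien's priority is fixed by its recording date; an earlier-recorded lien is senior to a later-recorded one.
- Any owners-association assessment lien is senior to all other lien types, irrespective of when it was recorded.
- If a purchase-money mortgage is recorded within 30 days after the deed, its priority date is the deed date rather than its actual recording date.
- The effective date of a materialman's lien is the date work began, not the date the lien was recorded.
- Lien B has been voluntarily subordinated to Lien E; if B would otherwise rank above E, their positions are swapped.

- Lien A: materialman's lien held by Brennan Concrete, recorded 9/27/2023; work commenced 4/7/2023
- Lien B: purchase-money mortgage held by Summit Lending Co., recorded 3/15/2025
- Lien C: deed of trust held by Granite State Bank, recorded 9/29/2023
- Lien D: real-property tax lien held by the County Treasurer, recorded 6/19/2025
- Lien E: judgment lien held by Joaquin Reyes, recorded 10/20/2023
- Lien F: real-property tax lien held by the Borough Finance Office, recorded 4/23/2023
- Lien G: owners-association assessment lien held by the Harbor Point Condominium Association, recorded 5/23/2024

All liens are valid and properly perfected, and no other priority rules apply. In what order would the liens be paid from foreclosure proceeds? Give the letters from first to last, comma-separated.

Adjusting effective dates: A is treated as recorded 4/7/2023, the work-commencement date; B's effective date is the deed date, 3/6/2025.
G is an owners-association assessment lien and takes priority over every other lien.
Remaining liens by effective date: A (4/7/2023), F (4/23/2023), C (9/29/2023), E (10/20/2023), B (3/6/2025), D (6/19/2025).
B is already junior to E, so the subordination agreement changes nothing.

G, A, F, C, E, B, D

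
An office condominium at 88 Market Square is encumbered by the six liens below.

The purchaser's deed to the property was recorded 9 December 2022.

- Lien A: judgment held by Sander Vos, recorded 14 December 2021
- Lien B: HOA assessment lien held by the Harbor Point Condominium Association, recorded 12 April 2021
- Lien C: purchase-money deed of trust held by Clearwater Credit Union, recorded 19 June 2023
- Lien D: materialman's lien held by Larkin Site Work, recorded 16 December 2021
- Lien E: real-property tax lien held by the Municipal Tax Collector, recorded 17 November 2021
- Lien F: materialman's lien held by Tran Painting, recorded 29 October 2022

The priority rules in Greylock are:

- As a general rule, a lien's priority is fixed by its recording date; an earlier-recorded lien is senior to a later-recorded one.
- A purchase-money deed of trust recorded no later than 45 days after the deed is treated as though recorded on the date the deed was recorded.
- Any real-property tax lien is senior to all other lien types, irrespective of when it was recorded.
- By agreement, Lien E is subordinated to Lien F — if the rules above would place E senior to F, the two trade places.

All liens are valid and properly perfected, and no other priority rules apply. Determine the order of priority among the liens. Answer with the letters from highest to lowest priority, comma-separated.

Effective dates: C was recorded 192 days after the deed — beyond 45 days — so no relation-back applies.
E is a real-property tax lien and takes priority over every other lien.
The other liens, earliest effective date first: B (12 April 2021), A (14 December 2021), D (16 December 2021), F (29 October 2022), C (19 June 2023).
The subordination applies — E was senior to F — so E and F swap.

F, B, A, D, E, C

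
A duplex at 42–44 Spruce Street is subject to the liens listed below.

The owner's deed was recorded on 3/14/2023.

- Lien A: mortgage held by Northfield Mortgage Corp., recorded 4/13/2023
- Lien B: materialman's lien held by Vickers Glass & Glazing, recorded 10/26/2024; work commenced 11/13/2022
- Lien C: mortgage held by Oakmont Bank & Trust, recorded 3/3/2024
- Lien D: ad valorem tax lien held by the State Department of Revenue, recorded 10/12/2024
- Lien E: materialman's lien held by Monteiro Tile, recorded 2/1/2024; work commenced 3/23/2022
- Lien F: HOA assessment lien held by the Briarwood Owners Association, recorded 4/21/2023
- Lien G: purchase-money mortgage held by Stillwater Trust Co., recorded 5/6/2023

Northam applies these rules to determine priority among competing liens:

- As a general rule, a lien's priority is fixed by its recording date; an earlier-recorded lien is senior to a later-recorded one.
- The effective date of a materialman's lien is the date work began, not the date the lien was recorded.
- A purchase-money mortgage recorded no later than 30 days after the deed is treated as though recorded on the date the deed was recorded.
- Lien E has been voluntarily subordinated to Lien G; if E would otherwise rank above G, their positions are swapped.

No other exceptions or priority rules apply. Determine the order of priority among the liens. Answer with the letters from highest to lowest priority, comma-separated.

Effective dates after the stated exceptions: B relates back to 11/13/2022 (work commenced); E relates back to 3/23/2022 (work commenced); G missed the 30-day window (53 days after the deed), so its recording date stands.
Ordering by effective date: E (3/23/2022), B (11/13/2022), A (4/13/2023), F (4/21/2023), G (5/6/2023), C (3/3/2024), D (10/12/2024).
E is senior to G before the subordination, so the two trade places.

G, B, A, F, E, C, D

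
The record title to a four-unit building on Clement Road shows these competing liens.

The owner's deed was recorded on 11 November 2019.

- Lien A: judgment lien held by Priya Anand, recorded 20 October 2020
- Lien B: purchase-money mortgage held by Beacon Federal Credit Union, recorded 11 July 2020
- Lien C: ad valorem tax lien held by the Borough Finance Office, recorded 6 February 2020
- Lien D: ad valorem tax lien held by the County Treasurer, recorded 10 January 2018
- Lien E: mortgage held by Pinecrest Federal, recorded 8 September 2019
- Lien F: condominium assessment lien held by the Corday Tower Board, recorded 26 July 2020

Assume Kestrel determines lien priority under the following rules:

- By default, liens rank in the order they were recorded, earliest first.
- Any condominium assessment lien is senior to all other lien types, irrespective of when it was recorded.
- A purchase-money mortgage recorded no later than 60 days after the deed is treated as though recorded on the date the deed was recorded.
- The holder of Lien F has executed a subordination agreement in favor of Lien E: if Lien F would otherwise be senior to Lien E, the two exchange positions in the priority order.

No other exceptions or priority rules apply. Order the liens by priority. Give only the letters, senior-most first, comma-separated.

E, D, F, C, B, A

Effective dates: B was recorded 243 days after the deed — beyond 60 days — so no relation-back applies.
As a condominium assessment lien, F is senior to every other lien.
Ordering the rest by effective date: D (10 January 2018), E (8 September 2019), C (6 February 2020), B (11 July 2020), A (20 October 2020).
The subordination applies — F was senior to E — so F and E swap.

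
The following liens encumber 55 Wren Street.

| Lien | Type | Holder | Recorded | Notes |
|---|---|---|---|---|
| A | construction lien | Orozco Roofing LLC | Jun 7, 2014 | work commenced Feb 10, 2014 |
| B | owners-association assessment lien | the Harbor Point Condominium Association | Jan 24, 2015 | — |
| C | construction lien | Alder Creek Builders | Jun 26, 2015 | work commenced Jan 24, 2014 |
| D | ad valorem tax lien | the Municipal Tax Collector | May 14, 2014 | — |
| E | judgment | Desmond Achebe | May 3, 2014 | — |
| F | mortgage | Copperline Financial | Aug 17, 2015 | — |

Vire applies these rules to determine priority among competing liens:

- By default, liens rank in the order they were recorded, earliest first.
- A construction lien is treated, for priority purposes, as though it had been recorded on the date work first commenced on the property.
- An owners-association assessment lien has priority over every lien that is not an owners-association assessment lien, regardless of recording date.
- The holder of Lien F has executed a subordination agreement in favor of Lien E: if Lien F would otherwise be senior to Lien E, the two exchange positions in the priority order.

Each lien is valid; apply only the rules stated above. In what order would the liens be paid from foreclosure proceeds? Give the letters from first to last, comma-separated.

Adjusting effective dates: A is treated as recorded Feb 10, 2014, the work-commencement date; C's effective date is Jan 24, 2014, when work began.
B is an owners-association assessment lien, so it outranks all other liens regardless of date.
Ordering the rest by effective date: C (Jan 24, 2014), A (Feb 10, 2014), E (May 3, 2014), D (May 14, 2014), F (Aug 17, 2015).
F is already junior to E, so the subordination agreement changes nothing.

B, C, A, E, D, F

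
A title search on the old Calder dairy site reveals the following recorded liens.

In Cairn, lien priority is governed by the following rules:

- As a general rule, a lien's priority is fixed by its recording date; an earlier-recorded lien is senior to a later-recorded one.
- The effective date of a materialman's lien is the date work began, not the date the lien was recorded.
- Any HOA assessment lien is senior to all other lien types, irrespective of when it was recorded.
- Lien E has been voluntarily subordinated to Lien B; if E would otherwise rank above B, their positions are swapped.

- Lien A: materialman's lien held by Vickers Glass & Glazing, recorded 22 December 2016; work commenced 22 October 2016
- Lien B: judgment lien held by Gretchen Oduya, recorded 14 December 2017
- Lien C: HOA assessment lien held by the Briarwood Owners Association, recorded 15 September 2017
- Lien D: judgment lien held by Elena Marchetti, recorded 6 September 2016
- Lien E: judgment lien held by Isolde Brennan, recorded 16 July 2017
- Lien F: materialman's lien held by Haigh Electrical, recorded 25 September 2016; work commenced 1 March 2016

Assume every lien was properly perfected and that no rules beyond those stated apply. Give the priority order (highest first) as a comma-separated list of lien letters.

C, F, D, A, B, E

Effective dates after the stated exceptions: A is treated as recorded 22 October 2016, the work-commencement date; F's effective date is 1 March 2016, when work began.
C, as an HOA assessment lien, has superpriority and ranks first.
The other liens, earliest effective date first: F (1 March 2016), D (6 September 2016), A (22 October 2016), E (16 July 2017), B (14 December 2017).
E is senior to B before the subordination, so the two trade places.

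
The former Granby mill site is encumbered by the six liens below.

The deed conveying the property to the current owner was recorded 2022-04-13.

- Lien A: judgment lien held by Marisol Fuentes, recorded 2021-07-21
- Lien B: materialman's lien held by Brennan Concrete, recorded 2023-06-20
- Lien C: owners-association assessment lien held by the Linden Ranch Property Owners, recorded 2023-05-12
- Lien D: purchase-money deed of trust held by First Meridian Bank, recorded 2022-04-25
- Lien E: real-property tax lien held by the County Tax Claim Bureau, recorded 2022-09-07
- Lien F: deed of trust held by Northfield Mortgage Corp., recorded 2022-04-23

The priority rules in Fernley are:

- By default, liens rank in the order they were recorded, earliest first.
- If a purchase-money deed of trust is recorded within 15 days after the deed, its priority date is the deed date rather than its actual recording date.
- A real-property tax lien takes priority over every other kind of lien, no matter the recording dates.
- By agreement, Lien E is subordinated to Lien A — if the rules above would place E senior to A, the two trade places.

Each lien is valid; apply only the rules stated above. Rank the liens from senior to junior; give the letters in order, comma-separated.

A, E, D, F, C, B

Effective dates: D was recorded within the 15-day window, so its effective date is the deed date 2022-04-13.
E is a real-property tax lien, so it outranks all other liens regardless of date.
The other liens, earliest effective date first: A (2021-07-21), D (2022-04-13), F (2022-04-23), C (2023-05-12), B (2023-06-20).
E would otherwise be senior to A, so under the subordination agreement E and A exchange positions.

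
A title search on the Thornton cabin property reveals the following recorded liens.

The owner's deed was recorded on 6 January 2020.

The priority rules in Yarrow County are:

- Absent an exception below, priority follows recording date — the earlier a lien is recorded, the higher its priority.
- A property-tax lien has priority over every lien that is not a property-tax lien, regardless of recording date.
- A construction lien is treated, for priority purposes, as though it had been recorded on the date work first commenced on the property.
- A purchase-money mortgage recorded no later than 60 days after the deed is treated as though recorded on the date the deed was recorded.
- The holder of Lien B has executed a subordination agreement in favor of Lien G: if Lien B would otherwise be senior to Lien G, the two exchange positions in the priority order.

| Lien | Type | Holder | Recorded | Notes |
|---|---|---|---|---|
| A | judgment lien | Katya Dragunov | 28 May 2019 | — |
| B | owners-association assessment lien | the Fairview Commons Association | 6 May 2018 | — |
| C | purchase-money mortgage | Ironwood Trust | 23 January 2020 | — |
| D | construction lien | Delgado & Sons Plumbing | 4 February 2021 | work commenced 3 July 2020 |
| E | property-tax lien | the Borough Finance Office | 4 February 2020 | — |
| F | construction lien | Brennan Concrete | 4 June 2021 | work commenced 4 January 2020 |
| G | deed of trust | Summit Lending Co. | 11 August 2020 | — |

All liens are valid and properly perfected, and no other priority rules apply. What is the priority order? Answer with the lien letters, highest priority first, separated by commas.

First, effective dates: C's effective date is the deed date, 6 January 2020; D relates back to 3 July 2020 (work commenced); F is treated as recorded 4 January 2020, the work-commencement date.
E, as a property-tax lien, has superpriority and ranks first.
The other liens, earliest effective date first: B (6 May 2018), A (28 May 2019), F (4 January 2020), C (6 January 2020), D (3 July 2020), G (11 August 2020).
The subordination applies — B was senior to G — so B and G swap.

E, G, A, F, C, D, B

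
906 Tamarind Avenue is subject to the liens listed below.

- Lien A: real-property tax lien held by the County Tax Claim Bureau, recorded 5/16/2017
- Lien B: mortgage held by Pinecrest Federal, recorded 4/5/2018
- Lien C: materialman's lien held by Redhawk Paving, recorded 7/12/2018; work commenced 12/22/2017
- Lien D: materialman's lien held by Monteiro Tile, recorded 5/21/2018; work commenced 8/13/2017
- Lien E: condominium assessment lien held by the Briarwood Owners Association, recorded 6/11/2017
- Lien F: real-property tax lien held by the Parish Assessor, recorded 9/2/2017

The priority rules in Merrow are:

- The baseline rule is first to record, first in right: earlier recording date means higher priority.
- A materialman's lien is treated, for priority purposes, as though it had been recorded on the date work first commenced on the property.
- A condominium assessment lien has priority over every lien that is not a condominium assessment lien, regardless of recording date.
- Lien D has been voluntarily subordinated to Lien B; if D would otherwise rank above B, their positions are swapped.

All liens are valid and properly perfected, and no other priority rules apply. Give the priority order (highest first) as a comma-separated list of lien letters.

Adjusting effective dates: C's effective date is 12/22/2017, when work began; D is treated as recorded 8/13/2017, the work-commencement date.
As a condominium assessment lien, E is senior to every other lien.
The other liens, earliest effective date first: A (5/16/2017), D (8/13/2017), F (9/2/2017), C (12/22/2017), B (4/5/2018).
D would otherwise be senior to B, so under the subordination agreement D and B exchange positions.

E, A, B, F, C, D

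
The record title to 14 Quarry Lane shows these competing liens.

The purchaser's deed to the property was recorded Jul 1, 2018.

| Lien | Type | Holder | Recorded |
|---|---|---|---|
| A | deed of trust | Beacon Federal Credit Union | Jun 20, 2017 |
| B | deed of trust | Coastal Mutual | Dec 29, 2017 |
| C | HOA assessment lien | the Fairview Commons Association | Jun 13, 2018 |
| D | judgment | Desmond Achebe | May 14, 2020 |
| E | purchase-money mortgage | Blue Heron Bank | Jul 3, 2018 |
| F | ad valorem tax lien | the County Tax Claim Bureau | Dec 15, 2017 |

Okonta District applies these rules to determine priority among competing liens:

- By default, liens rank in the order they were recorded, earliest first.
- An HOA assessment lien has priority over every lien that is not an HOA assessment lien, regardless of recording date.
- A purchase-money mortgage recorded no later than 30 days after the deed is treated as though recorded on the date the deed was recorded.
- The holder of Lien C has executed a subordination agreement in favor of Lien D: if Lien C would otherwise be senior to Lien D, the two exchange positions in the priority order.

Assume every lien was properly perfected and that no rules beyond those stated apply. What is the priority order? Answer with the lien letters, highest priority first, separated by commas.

D, A, F, B, E, C

Effective dates: E was recorded within the 30-day window, so its effective date is the deed date Jul 1, 2018.
As an HOA assessment lien, C is senior to every other lien.
The other liens, earliest effective date first: A (Jun 20, 2017), F (Dec 15, 2017), B (Dec 29, 2017), E (Jul 1, 2018), D (May 14, 2020).
C is senior to D before the subordination, so the two trade places.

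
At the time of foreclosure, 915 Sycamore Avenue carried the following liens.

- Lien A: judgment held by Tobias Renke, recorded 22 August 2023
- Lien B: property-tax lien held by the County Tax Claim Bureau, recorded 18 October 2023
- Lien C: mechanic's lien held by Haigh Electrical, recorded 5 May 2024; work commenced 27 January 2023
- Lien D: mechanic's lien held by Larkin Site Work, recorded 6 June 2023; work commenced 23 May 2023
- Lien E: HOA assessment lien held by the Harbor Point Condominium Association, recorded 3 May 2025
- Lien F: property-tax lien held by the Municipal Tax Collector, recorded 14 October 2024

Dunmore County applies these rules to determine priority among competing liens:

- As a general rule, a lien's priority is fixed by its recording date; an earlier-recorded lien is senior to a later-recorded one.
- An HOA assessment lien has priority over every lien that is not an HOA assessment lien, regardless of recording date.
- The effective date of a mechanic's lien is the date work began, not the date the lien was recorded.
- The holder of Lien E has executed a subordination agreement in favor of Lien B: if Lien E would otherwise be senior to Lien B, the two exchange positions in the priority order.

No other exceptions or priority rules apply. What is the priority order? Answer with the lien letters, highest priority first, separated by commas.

Effective dates after the stated exceptions: C is treated as recorded 27 January 2023, the work-commencement date; D's effective date is 23 May 2023, when work began.
E is an HOA assessment lien, so it outranks all other liens regardless of date.
Ordering the rest by effective date: C (27 January 2023), D (23 May 2023), A (22 August 2023), B (18 October 2023), F (14 October 2024).
Because E would otherwise rank above B, the subordination swaps them.

B, C, D, A, E, F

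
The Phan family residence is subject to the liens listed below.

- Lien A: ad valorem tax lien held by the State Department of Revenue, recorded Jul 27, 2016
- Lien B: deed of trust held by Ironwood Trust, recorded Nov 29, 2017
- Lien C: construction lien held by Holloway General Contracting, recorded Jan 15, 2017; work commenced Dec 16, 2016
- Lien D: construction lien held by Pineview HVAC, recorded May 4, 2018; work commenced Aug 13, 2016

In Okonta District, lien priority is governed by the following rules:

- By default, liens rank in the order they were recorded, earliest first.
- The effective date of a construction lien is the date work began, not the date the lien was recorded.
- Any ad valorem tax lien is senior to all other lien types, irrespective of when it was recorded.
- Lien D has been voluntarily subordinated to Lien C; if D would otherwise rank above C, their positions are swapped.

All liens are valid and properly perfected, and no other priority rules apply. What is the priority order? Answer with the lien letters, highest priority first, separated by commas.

A, C, D, B

First, effective dates: C's effective date is Dec 16, 2016, when work began; D is treated as recorded Aug 13, 2016, the work-commencement date.
As an ad valorem tax lien, A is senior to every other lien.
Among the remaining liens, by effective date: D (Aug 13, 2016), C (Dec 16, 2016), B (Nov 29, 2017).
Because D would otherwise rank above C, the subordination swaps them.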